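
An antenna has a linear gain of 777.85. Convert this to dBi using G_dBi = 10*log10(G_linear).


G_dBi = 10 * log10(777.85) = 28.91 dBi

28.91 dBi


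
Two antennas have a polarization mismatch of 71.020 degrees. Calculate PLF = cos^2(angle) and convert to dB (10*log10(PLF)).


PLF_linear = cos^2(71.020 deg) = 0.1057798
PLF_dB = 10 * log10(0.1057798) = -9.756 dB

-9.756 dB


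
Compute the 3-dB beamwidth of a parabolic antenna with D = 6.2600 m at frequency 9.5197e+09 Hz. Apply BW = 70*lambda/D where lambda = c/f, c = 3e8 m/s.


lambda = c / f = 3.0000e+08 / 9.5197e+09 = 0.03151360 m
BW = 70 * 0.03151360 / 6.2600 = 0.3524 deg

0.3524 deg


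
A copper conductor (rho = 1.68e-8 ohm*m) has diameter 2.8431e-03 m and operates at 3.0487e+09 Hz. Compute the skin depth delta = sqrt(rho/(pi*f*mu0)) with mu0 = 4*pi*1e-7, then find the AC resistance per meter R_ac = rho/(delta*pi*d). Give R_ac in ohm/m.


delta = sqrt(1.68e-8 / (pi * 3.0487e+09 * 4*pi*1e-7)) = 1.181456e-06 m
R_ac = 1.68e-8 / (1.181456e-06 * pi * 2.8431e-03) = 1.592 ohm/m

1.592 ohm/m


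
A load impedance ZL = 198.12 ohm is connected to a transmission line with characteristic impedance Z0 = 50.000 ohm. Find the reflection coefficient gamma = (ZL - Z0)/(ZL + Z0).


gamma = (198.12 - 50.000) / (198.12 + 50.000) = 0.5970

0.5970


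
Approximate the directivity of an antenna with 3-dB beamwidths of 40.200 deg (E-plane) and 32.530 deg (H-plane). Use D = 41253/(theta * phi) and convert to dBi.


D_linear = 41253 / (40.200 * 32.530) = 31.54608
D_dBi = 10 * log10(31.54608) = 14.99 dBi

14.99 dBi


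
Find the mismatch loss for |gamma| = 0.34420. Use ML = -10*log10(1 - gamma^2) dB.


ML = -10 * log10(1 - 0.34420^2) = -10 * log10(0.88152636) = 0.5476 dB

0.5476 dB


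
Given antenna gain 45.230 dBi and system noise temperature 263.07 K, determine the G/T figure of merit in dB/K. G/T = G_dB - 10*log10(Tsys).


G/T = 45.230 - 10*log10(263.07) = 45.230 - 24.20071 = 21.03 dB/K

21.03 dB/K


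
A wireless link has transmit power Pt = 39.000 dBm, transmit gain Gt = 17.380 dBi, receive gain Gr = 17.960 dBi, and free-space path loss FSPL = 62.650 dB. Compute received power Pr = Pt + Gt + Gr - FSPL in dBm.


Pr = 39.000 + 17.380 + 17.960 - 62.650 = 11.69 dBm

11.69 dBm


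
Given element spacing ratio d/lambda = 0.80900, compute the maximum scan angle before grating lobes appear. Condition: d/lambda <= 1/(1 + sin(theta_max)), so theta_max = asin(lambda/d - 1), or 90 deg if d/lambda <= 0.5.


lambda/d - 1 = 1/0.80900 - 1 = 0.2360939
theta_max = asin(0.2360939) = 13.66 deg

13.66 deg


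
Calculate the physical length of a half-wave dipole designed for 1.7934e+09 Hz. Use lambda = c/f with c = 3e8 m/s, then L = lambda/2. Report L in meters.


lambda = c / f = 3.0000e+08 / 1.7934e+09 = 0.1672800 m
L = lambda / 2 = 0.1672800 / 2 = 0.08364 m

0.08364 m


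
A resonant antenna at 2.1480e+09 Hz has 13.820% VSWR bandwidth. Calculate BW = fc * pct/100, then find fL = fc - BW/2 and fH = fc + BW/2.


BW = 2.1480e+09 * 13.820/100 = 2.968536e+08 Hz
fL = 2.1480e+09 - 2.968536e+08/2 = 2.000e+09 Hz
fH = 2.1480e+09 + 2.968536e+08/2 = 2.296e+09 Hz

BW=2.969e+08 Hz, fL=2.000e+09 Hz, fH=2.296e+09 Hz


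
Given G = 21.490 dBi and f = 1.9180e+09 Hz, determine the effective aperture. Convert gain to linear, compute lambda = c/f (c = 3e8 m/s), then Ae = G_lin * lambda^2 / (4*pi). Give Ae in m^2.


lambda = c / f = 3.0000e+08 / 1.9180e+09 = 0.1564129 m
G_linear = 10^(21.490/10) = 140.9289
Ae = G_linear * lambda^2 / (4*pi) = 140.9289 * 0.1564129^2 / (4*pi) = 0.2744 m^2

0.2744 m^2


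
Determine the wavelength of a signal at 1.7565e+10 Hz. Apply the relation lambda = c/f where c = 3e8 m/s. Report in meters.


lambda = c / f = 3.0000e+08 / 1.7565e+10 = 0.01708 m

0.01708 m


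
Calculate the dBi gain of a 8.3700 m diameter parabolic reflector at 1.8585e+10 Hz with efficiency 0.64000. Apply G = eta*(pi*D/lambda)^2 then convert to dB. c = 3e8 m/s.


lambda = c / f = 3.0000e+08 / 1.8585e+10 = 0.01614205 m
G_linear = 0.64000 * (pi * 8.3700 / 0.01614205)^2 = 1.698296e+06
G_dBi = 10 * log10(1.698296e+06) = 62.30 dBi

62.30 dBi


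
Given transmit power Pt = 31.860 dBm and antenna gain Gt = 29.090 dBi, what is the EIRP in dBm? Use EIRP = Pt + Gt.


EIRP = Pt + Gt = 31.860 + 29.090 = 60.95 dBm

60.95 dBm


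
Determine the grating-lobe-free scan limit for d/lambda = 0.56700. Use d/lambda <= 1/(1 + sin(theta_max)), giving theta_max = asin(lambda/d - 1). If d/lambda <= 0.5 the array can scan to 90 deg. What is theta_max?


lambda/d - 1 = 1/0.56700 - 1 = 0.7636684
theta_max = asin(0.7636684) = 49.79 deg

49.79 deg


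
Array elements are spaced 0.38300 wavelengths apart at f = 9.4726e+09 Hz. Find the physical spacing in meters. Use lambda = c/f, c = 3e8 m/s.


lambda = c / f = 3.0000e+08 / 9.4726e+09 = 0.03167029 m
d = 0.38300 * 0.03167029 = 0.01213 m

0.01213 m


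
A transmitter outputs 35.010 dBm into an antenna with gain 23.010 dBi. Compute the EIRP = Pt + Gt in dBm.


EIRP = Pt + Gt = 35.010 + 23.010 = 58.02 dBm

58.02 dBm


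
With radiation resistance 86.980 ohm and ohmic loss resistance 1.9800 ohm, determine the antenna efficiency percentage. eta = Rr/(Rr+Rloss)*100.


eta = 86.980 / (86.980 + 1.9800) * 100 = 97.77%

97.77%


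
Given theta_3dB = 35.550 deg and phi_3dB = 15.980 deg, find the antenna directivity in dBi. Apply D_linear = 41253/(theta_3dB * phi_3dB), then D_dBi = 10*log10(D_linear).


D_linear = 41253 / (35.550 * 15.980) = 72.61714
D_dBi = 10 * log10(72.61714) = 18.61 dBi

18.61 dBi


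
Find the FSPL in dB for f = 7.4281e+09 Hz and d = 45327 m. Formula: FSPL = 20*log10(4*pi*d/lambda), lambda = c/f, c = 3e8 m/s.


lambda = c / f = 3.0000e+08 / 7.4281e+09 = 0.04038718 m
FSPL = 20 * log10(4*pi*45327/0.04038718) = 143.0 dB

143.0 dB


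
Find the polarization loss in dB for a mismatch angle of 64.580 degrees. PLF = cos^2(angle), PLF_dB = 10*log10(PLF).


PLF_linear = cos^2(64.580 deg) = 0.1842559
PLF_dB = 10 * log10(0.1842559) = -7.346 dB

-7.346 dB


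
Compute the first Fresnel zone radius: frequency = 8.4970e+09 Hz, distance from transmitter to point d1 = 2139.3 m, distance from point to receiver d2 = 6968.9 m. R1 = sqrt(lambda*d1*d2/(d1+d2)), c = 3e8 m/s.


lambda = c / f = 3.0000e+08 / 8.4970e+09 = 0.03530658 m
R1 = sqrt(0.03530658 * 2139.3 * 6968.9 / (2139.3 + 6968.9)) = 7.602 m

7.602 m


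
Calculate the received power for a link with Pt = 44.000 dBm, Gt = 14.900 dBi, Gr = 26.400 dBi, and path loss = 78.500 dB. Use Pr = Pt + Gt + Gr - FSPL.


Pr = 44.000 + 14.900 + 26.400 - 78.500 = 6.80 dBm

6.80 dBm


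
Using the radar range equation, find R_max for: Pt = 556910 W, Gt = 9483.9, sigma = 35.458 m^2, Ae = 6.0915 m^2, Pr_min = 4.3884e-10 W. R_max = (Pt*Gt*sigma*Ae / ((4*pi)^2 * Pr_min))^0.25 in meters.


R^4 = 556910*9483.9*35.458*6.0915 / ((4*pi)^2 * 4.3884e-10) = 1.646207e+19
R_max = 1.646207e+19^0.25 = 63697 m

63697 m


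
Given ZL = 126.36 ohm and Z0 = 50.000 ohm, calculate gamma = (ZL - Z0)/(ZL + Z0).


gamma = (126.36 - 50.000) / (126.36 + 50.000) = 0.4330

0.4330


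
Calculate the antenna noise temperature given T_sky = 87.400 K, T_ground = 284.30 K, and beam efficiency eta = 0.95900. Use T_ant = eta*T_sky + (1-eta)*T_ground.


T_ant = 0.95900 * 87.400 + (1 - 0.95900) * 284.30 = 95.47 K

95.47 K


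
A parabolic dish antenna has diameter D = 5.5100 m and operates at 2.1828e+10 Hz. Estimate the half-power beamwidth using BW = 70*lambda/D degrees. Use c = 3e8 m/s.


lambda = c / f = 3.0000e+08 / 2.1828e+10 = 0.01374382 m
BW = 70 * 0.01374382 / 5.5100 = 0.1746 deg

0.1746 deg


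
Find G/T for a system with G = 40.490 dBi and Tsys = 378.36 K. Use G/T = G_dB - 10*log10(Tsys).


G/T = 40.490 - 10*log10(378.36) = 40.490 - 25.77905 = 14.71 dB/K

14.71 dB/K


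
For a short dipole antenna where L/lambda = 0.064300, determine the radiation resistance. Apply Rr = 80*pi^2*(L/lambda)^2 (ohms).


Rr = 80 * pi^2 * (0.064300)^2 = 80 * 9.869604 * 4.134490e-03 = 3.264 ohm

3.264 ohm


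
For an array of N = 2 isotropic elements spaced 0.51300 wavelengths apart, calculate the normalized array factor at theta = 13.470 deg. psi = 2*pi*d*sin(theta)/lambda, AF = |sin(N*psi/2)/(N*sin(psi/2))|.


psi = 2*pi*0.51300*sin(13.470 deg) = 0.7508172 rad
AF = |sin(2*0.7508172/2) / (2*sin(0.7508172/2))| = 0.9304

0.9304


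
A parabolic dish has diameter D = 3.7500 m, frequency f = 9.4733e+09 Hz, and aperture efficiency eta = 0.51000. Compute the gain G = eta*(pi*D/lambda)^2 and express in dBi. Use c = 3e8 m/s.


lambda = c / f = 3.0000e+08 / 9.4733e+09 = 0.03166795 m
G_linear = 0.51000 * (pi * 3.7500 / 0.03166795)^2 = 70581.77
G_dBi = 10 * log10(70581.77) = 48.49 dBi

48.49 dBi


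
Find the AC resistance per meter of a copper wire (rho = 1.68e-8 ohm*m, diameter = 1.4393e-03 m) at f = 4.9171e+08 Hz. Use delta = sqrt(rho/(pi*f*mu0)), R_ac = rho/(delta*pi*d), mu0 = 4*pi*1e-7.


delta = sqrt(1.68e-8 / (pi * 4.9171e+08 * 4*pi*1e-7)) = 2.941848e-06 m
R_ac = 1.68e-8 / (2.941848e-06 * pi * 1.4393e-03) = 1.263 ohm/m

1.263 ohm/m


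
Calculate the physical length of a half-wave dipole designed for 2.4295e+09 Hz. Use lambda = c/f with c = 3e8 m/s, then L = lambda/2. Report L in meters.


lambda = c / f = 3.0000e+08 / 2.4295e+09 = 0.1234822 m
L = lambda / 2 = 0.1234822 / 2 = 0.06174 m

0.06174 m


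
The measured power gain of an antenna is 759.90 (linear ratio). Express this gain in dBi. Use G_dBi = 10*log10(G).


G_dBi = 10 * log10(759.90) = 28.81 dBi

28.81 dBi


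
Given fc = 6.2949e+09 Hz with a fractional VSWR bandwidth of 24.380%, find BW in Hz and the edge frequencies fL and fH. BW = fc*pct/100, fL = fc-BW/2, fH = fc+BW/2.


BW = 6.2949e+09 * 24.380/100 = 1.534697e+09 Hz
fL = 6.2949e+09 - 1.534697e+09/2 = 5.528e+09 Hz
fH = 6.2949e+09 + 1.534697e+09/2 = 7.062e+09 Hz

BW=1.535e+09 Hz, fL=5.528e+09 Hz, fH=7.062e+09 Hz


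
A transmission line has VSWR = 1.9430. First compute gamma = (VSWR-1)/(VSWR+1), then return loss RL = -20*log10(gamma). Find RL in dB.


gamma = (1.9430 - 1) / (1.9430 + 1) = 0.3204213
RL = -20 * log10(0.3204213) = 9.886 dB

9.886 dB


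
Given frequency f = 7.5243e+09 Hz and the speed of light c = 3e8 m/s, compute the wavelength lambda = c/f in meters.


lambda = c / f = 3.0000e+08 / 7.5243e+09 = 0.03987 m

0.03987 m


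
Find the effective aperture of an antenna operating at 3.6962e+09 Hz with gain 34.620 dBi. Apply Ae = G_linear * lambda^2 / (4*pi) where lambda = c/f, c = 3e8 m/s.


lambda = c / f = 3.0000e+08 / 3.6962e+09 = 0.08116444 m
G_linear = 10^(34.620/10) = 2897.344
Ae = G_linear * lambda^2 / (4*pi) = 2897.344 * 0.08116444^2 / (4*pi) = 1.519 m^2

1.519 m^2


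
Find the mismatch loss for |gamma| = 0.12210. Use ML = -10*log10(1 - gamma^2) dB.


ML = -10 * log10(1 - 0.12210^2) = -10 * log10(0.98509159) = 0.06523 dB

0.06523 dB


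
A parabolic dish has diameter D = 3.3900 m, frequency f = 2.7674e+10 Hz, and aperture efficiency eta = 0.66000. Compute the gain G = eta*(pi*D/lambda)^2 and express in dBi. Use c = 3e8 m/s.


lambda = c / f = 3.0000e+08 / 2.7674e+10 = 0.01084050 m
G_linear = 0.66000 * (pi * 3.3900 / 0.01084050)^2 = 637007.4
G_dBi = 10 * log10(637007.4) = 58.04 dBi

58.04 dBi


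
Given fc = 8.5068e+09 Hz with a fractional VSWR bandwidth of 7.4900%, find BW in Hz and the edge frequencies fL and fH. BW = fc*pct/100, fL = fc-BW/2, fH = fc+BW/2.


BW = 8.5068e+09 * 7.4900/100 = 6.371593e+08 Hz
fL = 8.5068e+09 - 6.371593e+08/2 = 8.188e+09 Hz
fH = 8.5068e+09 + 6.371593e+08/2 = 8.825e+09 Hz

BW=6.372e+08 Hz, fL=8.188e+09 Hz, fH=8.825e+09 Hz


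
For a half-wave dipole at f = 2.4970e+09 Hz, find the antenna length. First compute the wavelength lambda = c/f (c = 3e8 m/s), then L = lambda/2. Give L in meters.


lambda = c / f = 3.0000e+08 / 2.4970e+09 = 0.1201442 m
L = lambda / 2 = 0.1201442 / 2 = 0.06007 m

0.06007 m


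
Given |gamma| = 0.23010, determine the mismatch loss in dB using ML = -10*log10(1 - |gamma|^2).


ML = -10 * log10(1 - 0.23010^2) = -10 * log10(0.94705399) = 0.2363 dB

0.2363 dB


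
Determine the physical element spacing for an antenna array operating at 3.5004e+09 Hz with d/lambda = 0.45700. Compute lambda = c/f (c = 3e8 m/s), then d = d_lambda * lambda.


lambda = c / f = 3.0000e+08 / 3.5004e+09 = 0.08570449 m
d = 0.45700 * 0.08570449 = 0.03917 m

0.03917 m


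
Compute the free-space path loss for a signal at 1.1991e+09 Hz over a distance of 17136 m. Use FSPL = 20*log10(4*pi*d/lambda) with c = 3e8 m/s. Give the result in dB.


lambda = c / f = 3.0000e+08 / 1.1991e+09 = 0.2501876 m
FSPL = 20 * log10(4*pi*17136/0.2501876) = 118.7 dB

118.7 dB


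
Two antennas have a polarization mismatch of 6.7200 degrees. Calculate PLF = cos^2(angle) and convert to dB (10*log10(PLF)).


PLF_linear = cos^2(6.7200 deg) = 0.9863069
PLF_dB = 10 * log10(0.9863069) = -0.05988 dB

-0.05988 dB


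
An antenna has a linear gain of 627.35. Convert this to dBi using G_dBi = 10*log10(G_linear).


G_dBi = 10 * log10(627.35) = 27.98 dBi

27.98 dBi


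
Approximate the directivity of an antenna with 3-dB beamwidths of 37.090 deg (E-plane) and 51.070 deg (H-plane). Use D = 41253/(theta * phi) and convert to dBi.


D_linear = 41253 / (37.090 * 51.070) = 21.77874
D_dBi = 10 * log10(21.77874) = 13.38 dBi

13.38 dBi


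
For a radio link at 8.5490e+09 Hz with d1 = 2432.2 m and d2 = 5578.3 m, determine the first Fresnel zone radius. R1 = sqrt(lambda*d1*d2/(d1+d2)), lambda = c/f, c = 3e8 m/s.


lambda = c / f = 3.0000e+08 / 8.5490e+09 = 0.03509182 m
R1 = sqrt(0.03509182 * 2432.2 * 5578.3 / (2432.2 + 5578.3)) = 7.709 m

7.709 m


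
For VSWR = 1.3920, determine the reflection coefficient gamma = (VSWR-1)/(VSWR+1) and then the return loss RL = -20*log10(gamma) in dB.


gamma = (1.3920 - 1) / (1.3920 + 1) = 0.1638796
RL = -20 * log10(0.1638796) = 15.71 dB

15.71 dB


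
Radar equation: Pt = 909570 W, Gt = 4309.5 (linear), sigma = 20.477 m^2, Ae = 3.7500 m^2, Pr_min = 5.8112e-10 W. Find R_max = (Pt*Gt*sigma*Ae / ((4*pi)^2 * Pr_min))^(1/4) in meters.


R^4 = 909570*4309.5*20.477*3.7500 / ((4*pi)^2 * 5.8112e-10) = 3.280009e+18
R_max = 3.280009e+18^0.25 = 42557 m

42557 m


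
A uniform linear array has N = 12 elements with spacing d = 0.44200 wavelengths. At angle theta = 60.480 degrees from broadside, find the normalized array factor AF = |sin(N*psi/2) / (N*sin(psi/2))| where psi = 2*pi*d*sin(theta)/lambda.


psi = 2*pi*0.44200*sin(60.480 deg) = 2.416646 rad
AF = |sin(12*2.416646/2) / (12*sin(2.416646/2))| = 0.08333

0.08333


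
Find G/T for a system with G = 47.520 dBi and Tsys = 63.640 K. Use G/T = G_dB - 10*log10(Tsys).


G/T = 47.520 - 10*log10(63.640) = 47.520 - 18.03730 = 29.48 dB/K

29.48 dB/K


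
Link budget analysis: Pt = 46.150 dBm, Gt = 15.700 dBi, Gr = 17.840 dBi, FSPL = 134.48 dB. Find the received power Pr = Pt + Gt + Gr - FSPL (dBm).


Pr = 46.150 + 15.700 + 17.840 - 134.48 = -54.79 dBm

-54.79 dBm


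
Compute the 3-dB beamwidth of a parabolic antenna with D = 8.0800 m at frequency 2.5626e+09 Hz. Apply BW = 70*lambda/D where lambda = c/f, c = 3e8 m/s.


lambda = c / f = 3.0000e+08 / 2.5626e+09 = 0.1170686 m
BW = 70 * 0.1170686 / 8.0800 = 1.014 deg

1.014 deg


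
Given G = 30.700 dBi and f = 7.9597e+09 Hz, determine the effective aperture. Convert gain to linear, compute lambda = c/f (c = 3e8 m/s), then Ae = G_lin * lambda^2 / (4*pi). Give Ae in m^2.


lambda = c / f = 3.0000e+08 / 7.9597e+09 = 0.03768986 m
G_linear = 10^(30.700/10) = 1174.898
Ae = G_linear * lambda^2 / (4*pi) = 1174.898 * 0.03768986^2 / (4*pi) = 0.1328 m^2

0.1328 m^2


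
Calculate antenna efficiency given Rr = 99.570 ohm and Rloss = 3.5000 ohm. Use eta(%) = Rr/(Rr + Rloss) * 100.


eta = 99.570 / (99.570 + 3.5000) * 100 = 96.60%

96.60%


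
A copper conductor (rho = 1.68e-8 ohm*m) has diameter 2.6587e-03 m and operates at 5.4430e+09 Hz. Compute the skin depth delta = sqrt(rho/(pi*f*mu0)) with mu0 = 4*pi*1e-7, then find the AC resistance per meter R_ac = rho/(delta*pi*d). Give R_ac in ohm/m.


delta = sqrt(1.68e-8 / (pi * 5.4430e+09 * 4*pi*1e-7)) = 8.842104e-07 m
R_ac = 1.68e-8 / (8.842104e-07 * pi * 2.6587e-03) = 2.275 ohm/m

2.275 ohm/m


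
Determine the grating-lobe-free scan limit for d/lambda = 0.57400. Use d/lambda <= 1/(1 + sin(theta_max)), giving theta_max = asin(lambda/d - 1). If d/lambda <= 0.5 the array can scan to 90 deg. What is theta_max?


lambda/d - 1 = 1/0.57400 - 1 = 0.7421603
theta_max = asin(0.7421603) = 47.92 deg

47.92 deg


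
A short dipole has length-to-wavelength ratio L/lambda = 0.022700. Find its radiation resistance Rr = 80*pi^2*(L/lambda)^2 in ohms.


Rr = 80 * pi^2 * (0.022700)^2 = 80 * 9.869604 * 5.152900e-04 = 0.4069 ohm

0.4069 ohm


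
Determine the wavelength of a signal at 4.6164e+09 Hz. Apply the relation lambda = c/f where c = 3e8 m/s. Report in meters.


lambda = c / f = 3.0000e+08 / 4.6164e+09 = 0.06499 m

0.06499 m


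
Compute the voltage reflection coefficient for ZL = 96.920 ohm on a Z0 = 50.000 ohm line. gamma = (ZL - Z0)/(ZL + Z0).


gamma = (96.920 - 50.000) / (96.920 + 50.000) = 0.3194

0.3194


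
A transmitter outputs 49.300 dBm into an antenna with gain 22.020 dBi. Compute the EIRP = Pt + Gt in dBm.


EIRP = Pt + Gt = 49.300 + 22.020 = 71.32 dBm

71.32 dBm


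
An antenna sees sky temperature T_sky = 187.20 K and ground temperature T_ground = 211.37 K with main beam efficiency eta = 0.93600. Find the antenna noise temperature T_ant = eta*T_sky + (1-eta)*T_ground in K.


T_ant = 0.93600 * 187.20 + (1 - 0.93600) * 211.37 = 188.7 K

188.7 K


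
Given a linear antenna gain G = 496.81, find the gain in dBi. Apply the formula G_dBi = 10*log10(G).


G_dBi = 10 * log10(496.81) = 26.96 dBi

26.96 dBi


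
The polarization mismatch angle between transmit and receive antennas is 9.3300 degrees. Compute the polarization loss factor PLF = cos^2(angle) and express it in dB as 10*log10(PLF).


PLF_linear = cos^2(9.3300 deg) = 0.9737169
PLF_dB = 10 * log10(0.9737169) = -0.1157 dB

-0.1157 dB


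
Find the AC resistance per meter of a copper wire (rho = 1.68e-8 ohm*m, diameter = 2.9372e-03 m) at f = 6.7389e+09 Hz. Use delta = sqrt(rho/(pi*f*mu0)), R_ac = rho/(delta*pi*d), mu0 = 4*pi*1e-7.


delta = sqrt(1.68e-8 / (pi * 6.7389e+09 * 4*pi*1e-7)) = 7.946580e-07 m
R_ac = 1.68e-8 / (7.946580e-07 * pi * 2.9372e-03) = 2.291 ohm/m

2.291 ohm/m


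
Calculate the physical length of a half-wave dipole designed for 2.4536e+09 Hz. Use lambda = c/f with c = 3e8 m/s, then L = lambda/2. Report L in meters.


lambda = c / f = 3.0000e+08 / 2.4536e+09 = 0.1222693 m
L = lambda / 2 = 0.1222693 / 2 = 0.06113 m

0.06113 m


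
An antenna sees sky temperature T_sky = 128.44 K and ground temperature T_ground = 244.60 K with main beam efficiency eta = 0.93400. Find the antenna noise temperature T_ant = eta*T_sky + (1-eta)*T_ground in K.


T_ant = 0.93400 * 128.44 + (1 - 0.93400) * 244.60 = 136.1 K

136.1 K


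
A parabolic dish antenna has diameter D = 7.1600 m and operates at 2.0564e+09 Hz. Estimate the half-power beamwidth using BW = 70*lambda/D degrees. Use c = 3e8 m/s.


lambda = c / f = 3.0000e+08 / 2.0564e+09 = 0.1458860 m
BW = 70 * 0.1458860 / 7.1600 = 1.426 deg

1.426 deg


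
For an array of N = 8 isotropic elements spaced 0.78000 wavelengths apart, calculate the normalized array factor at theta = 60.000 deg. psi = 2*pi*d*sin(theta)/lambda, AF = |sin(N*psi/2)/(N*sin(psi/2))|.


psi = 2*pi*0.78000*sin(60.000 deg) = 4.244291 rad
AF = |sin(8*4.244291/2) / (8*sin(4.244291/2))| = 0.1401

0.1401


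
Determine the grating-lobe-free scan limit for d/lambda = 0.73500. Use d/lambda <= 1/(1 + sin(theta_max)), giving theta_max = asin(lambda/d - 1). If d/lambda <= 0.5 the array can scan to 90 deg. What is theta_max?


lambda/d - 1 = 1/0.73500 - 1 = 0.3605442
theta_max = asin(0.3605442) = 21.13 deg

21.13 deg


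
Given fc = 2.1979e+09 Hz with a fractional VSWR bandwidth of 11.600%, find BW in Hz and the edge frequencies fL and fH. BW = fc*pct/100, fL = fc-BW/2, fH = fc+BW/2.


BW = 2.1979e+09 * 11.600/100 = 2.549564e+08 Hz
fL = 2.1979e+09 - 2.549564e+08/2 = 2.070e+09 Hz
fH = 2.1979e+09 + 2.549564e+08/2 = 2.325e+09 Hz

BW=2.550e+08 Hz, fL=2.070e+09 Hz, fH=2.325e+09 Hz


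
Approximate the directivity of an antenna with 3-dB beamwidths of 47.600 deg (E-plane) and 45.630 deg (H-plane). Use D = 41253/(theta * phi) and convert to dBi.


D_linear = 41253 / (47.600 * 45.630) = 18.99320
D_dBi = 10 * log10(18.99320) = 12.79 dBi

12.79 dBi


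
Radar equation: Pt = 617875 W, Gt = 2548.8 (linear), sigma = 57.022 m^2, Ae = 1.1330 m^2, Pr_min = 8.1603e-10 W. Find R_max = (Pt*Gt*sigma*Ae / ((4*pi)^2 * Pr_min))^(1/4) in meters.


R^4 = 617875*2548.8*57.022*1.1330 / ((4*pi)^2 * 8.1603e-10) = 7.895559e+17
R_max = 7.895559e+17^0.25 = 29809 m

29809 m


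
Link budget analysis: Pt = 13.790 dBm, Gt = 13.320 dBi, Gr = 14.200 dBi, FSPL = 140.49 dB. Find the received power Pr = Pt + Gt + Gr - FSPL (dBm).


Pr = 13.790 + 13.320 + 14.200 - 140.49 = -99.18 dBm

-99.18 dBm


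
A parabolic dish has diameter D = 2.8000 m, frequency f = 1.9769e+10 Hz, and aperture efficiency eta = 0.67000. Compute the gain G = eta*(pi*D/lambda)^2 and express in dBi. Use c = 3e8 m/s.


lambda = c / f = 3.0000e+08 / 1.9769e+10 = 0.01517527 m
G_linear = 0.67000 * (pi * 2.8000 / 0.01517527)^2 = 225121.9
G_dBi = 10 * log10(225121.9) = 53.52 dBi

53.52 dBi


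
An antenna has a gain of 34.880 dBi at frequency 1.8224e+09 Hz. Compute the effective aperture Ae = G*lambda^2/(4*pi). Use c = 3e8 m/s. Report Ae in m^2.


lambda = c / f = 3.0000e+08 / 1.8224e+09 = 0.1646181 m
G_linear = 10^(34.880/10) = 3076.097
Ae = G_linear * lambda^2 / (4*pi) = 3076.097 * 0.1646181^2 / (4*pi) = 6.634 m^2

6.634 m^2


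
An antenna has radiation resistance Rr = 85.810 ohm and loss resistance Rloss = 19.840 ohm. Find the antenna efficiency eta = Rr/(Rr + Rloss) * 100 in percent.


eta = 85.810 / (85.810 + 19.840) * 100 = 81.22%

81.22%


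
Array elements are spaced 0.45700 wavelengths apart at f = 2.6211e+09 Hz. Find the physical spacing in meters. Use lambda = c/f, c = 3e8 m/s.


lambda = c / f = 3.0000e+08 / 2.6211e+09 = 0.1144558 m
d = 0.45700 * 0.1144558 = 0.05231 m

0.05231 m


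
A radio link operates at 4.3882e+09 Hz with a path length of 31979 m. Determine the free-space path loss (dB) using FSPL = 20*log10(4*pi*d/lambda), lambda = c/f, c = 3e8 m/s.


lambda = c / f = 3.0000e+08 / 4.3882e+09 = 0.06836516 m
FSPL = 20 * log10(4*pi*31979/0.06836516) = 135.4 dB

135.4 dB


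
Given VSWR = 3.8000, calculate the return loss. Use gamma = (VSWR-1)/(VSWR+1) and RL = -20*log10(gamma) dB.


gamma = (3.8000 - 1) / (3.8000 + 1) = 0.5833333
RL = -20 * log10(0.5833333) = 4.682 dB

4.682 dB


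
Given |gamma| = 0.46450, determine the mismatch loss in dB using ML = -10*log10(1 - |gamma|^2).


ML = -10 * log10(1 - 0.46450^2) = -10 * log10(0.78423975) = 1.056 dB

1.056 dB


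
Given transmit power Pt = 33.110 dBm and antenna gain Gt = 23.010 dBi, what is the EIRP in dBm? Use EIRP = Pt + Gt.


EIRP = Pt + Gt = 33.110 + 23.010 = 56.12 dBm

56.12 dBm


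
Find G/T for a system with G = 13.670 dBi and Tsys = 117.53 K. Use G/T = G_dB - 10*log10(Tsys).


G/T = 13.670 - 10*log10(117.53) = 13.670 - 20.70149 = -7.031 dB/K

-7.031 dB/K


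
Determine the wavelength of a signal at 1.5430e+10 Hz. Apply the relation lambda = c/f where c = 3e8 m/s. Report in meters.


lambda = c / f = 3.0000e+08 / 1.5430e+10 = 0.01944 m

0.01944 m


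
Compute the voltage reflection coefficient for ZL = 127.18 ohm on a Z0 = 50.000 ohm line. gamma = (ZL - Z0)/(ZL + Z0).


gamma = (127.18 - 50.000) / (127.18 + 50.000) = 0.4356

0.4356


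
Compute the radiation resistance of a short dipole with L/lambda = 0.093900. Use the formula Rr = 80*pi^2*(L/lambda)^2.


Rr = 80 * pi^2 * (0.093900)^2 = 80 * 9.869604 * 8.817210e-03 = 6.962 ohm

6.962 ohm


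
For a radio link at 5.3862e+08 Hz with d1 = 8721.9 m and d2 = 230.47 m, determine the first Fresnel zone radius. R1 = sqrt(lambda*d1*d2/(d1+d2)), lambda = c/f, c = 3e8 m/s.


lambda = c / f = 3.0000e+08 / 5.3862e+08 = 0.5569789 m
R1 = sqrt(0.5569789 * 8721.9 * 230.47 / (8721.9 + 230.47)) = 11.18 m

11.18 m


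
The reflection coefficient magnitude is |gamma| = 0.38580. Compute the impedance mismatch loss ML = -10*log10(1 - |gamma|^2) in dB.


ML = -10 * log10(1 - 0.38580^2) = -10 * log10(0.85115836) = 0.6999 dB

0.6999 dB


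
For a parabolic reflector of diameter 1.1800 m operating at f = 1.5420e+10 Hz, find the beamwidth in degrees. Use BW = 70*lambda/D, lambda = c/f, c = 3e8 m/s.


lambda = c / f = 3.0000e+08 / 1.5420e+10 = 0.01945525 m
BW = 70 * 0.01945525 / 1.1800 = 1.154 deg

1.154 deg


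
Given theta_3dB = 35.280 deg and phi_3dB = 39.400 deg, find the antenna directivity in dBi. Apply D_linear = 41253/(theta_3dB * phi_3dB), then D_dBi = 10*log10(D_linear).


D_linear = 41253 / (35.280 * 39.400) = 29.67773
D_dBi = 10 * log10(29.67773) = 14.72 dBi

14.72 dBi


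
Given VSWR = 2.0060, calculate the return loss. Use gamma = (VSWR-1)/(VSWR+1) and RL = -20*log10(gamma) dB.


gamma = (2.0060 - 1) / (2.0060 + 1) = 0.3346640
RL = -20 * log10(0.3346640) = 9.508 dB

9.508 dB


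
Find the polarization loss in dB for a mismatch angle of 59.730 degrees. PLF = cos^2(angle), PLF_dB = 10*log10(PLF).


PLF_linear = cos^2(59.730 deg) = 0.2540921
PLF_dB = 10 * log10(0.2540921) = -5.950 dB

-5.950 dB


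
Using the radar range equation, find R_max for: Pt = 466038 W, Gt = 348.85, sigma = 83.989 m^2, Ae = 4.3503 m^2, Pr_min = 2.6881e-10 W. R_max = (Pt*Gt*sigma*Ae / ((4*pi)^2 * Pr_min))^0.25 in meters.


R^4 = 466038*348.85*83.989*4.3503 / ((4*pi)^2 * 2.6881e-10) = 1.399383e+18
R_max = 1.399383e+18^0.25 = 34394 m

34394 m


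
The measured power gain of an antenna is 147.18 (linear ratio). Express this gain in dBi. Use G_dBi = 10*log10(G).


G_dBi = 10 * log10(147.18) = 21.68 dBi

21.68 dBi


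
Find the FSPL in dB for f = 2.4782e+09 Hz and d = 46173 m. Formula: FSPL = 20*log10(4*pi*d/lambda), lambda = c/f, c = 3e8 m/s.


lambda = c / f = 3.0000e+08 / 2.4782e+09 = 0.1210556 m
FSPL = 20 * log10(4*pi*46173/0.1210556) = 133.6 dB

133.6 dB


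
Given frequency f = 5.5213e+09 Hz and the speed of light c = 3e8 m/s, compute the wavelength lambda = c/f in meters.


lambda = c / f = 3.0000e+08 / 5.5213e+09 = 0.05434 m

0.05434 m


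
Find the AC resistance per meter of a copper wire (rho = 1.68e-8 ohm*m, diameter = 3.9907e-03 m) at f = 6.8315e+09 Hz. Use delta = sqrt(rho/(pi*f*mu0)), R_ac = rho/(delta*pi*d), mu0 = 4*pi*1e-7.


delta = sqrt(1.68e-8 / (pi * 6.8315e+09 * 4*pi*1e-7)) = 7.892539e-07 m
R_ac = 1.68e-8 / (7.892539e-07 * pi * 3.9907e-03) = 1.698 ohm/m

1.698 ohm/m


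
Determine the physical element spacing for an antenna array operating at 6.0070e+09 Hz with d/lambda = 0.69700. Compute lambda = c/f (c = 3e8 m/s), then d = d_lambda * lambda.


lambda = c / f = 3.0000e+08 / 6.0070e+09 = 0.04994173 m
d = 0.69700 * 0.04994173 = 0.03481 m

0.03481 m


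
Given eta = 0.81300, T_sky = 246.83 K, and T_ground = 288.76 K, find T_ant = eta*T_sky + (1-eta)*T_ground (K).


T_ant = 0.81300 * 246.83 + (1 - 0.81300) * 288.76 = 254.7 K

254.7 K


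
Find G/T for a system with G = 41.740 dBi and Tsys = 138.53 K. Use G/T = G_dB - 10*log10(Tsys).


G/T = 41.740 - 10*log10(138.53) = 41.740 - 21.41544 = 20.32 dB/K

20.32 dB/K


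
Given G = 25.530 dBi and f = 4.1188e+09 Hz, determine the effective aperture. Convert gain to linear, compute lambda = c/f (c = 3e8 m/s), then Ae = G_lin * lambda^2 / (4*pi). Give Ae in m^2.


lambda = c / f = 3.0000e+08 / 4.1188e+09 = 0.07283675 m
G_linear = 10^(25.530/10) = 357.2728
Ae = G_linear * lambda^2 / (4*pi) = 357.2728 * 0.07283675^2 / (4*pi) = 0.1508 m^2

0.1508 m^2


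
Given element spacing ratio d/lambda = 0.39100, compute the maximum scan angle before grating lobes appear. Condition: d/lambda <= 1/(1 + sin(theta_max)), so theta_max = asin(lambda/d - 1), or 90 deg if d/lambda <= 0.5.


lambda/d - 1 = 1/0.39100 - 1 = 1.557545 >= 1
d/lambda <= 0.5, so the array can scan to endfire without grating lobes: theta_max = 90 deg

90 deg


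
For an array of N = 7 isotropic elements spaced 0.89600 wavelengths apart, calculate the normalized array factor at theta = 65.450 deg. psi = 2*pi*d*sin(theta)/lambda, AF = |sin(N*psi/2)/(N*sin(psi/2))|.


psi = 2*pi*0.89600*sin(65.450 deg) = 5.120801 rad
AF = |sin(7*5.120801/2) / (7*sin(5.120801/2))| = 0.2081

0.2081


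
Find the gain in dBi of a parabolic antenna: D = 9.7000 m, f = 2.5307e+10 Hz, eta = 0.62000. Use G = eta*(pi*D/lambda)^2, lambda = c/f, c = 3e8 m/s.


lambda = c / f = 3.0000e+08 / 2.5307e+10 = 0.01185443 m
G_linear = 0.62000 * (pi * 9.7000 / 0.01185443)^2 = 4.097072e+06
G_dBi = 10 * log10(4.097072e+06) = 66.12 dBi

66.12 dBi


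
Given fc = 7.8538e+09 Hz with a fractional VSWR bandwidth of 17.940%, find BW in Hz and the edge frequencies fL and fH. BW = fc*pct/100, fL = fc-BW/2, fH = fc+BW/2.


BW = 7.8538e+09 * 17.940/100 = 1.408972e+09 Hz
fL = 7.8538e+09 - 1.408972e+09/2 = 7.149e+09 Hz
fH = 7.8538e+09 + 1.408972e+09/2 = 8.558e+09 Hz

BW=1.409e+09 Hz, fL=7.149e+09 Hz, fH=8.558e+09 Hz


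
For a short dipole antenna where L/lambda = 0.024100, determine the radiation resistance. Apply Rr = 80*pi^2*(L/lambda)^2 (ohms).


Rr = 80 * pi^2 * (0.024100)^2 = 80 * 9.869604 * 5.808100e-04 = 0.4586 ohm

0.4586 ohm


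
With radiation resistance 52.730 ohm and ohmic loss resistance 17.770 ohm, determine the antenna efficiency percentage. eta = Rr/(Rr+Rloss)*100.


eta = 52.730 / (52.730 + 17.770) * 100 = 74.79%

74.79%


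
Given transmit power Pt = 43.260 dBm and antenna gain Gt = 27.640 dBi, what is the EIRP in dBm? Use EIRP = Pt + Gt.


EIRP = Pt + Gt = 43.260 + 27.640 = 70.90 dBm

70.90 dBm


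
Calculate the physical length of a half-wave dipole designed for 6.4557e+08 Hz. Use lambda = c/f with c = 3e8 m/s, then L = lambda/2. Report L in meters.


lambda = c / f = 3.0000e+08 / 6.4557e+08 = 0.4647056 m
L = lambda / 2 = 0.4647056 / 2 = 0.2324 m

0.2324 m


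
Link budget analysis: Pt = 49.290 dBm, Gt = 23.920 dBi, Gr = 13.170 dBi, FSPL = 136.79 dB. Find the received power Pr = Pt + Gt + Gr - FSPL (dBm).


Pr = 49.290 + 23.920 + 13.170 - 136.79 = -50.41 dBm

-50.41 dBm


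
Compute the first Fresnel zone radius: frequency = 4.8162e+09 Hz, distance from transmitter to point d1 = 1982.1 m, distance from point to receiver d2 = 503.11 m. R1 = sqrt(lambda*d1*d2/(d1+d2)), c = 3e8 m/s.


lambda = c / f = 3.0000e+08 / 4.8162e+09 = 0.06228977 m
R1 = sqrt(0.06228977 * 1982.1 * 503.11 / (1982.1 + 503.11)) = 4.999 m

4.999 m


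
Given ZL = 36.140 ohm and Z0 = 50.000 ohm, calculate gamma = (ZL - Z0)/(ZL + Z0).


gamma = (36.140 - 50.000) / (36.140 + 50.000) = -0.1609

-0.1609


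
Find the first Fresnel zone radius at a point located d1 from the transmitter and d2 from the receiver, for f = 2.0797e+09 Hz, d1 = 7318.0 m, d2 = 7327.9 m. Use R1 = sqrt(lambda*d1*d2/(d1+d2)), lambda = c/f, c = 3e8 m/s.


lambda = c / f = 3.0000e+08 / 2.0797e+09 = 0.1442516 m
R1 = sqrt(0.1442516 * 7318.0 * 7327.9 / (7318.0 + 7327.9)) = 22.98 m

22.98 m


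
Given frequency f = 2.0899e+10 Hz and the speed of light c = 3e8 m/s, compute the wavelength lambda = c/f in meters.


lambda = c / f = 3.0000e+08 / 2.0899e+10 = 0.01435 m

0.01435 m


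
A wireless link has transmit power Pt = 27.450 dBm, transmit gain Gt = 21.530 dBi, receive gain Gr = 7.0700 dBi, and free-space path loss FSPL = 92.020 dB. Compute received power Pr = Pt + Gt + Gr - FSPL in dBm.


Pr = 27.450 + 21.530 + 7.0700 - 92.020 = -35.97 dBm

-35.97 dBm


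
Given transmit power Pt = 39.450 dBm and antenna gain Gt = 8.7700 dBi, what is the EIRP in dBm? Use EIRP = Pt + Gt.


EIRP = Pt + Gt = 39.450 + 8.7700 = 48.22 dBm

48.22 dBm


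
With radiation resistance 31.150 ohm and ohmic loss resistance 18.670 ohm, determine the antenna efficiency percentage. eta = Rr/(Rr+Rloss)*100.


eta = 31.150 / (31.150 + 18.670) * 100 = 62.53%

62.53%


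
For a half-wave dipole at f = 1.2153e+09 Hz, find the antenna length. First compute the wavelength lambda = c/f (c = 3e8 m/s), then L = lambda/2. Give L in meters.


lambda = c / f = 3.0000e+08 / 1.2153e+09 = 0.2468526 m
L = lambda / 2 = 0.2468526 / 2 = 0.1234 m

0.1234 m


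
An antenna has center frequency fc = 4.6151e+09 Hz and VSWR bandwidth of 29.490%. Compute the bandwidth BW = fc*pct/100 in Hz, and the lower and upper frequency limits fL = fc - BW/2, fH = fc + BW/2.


BW = 4.6151e+09 * 29.490/100 = 1.360993e+09 Hz
fL = 4.6151e+09 - 1.360993e+09/2 = 3.935e+09 Hz
fH = 4.6151e+09 + 1.360993e+09/2 = 5.296e+09 Hz

BW=1.361e+09 Hz, fL=3.935e+09 Hz, fH=5.296e+09 Hz


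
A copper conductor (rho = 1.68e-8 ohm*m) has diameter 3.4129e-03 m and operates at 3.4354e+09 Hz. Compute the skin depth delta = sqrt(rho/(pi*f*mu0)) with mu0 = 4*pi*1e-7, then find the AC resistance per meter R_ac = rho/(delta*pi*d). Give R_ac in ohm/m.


delta = sqrt(1.68e-8 / (pi * 3.4354e+09 * 4*pi*1e-7)) = 1.112977e-06 m
R_ac = 1.68e-8 / (1.112977e-06 * pi * 3.4129e-03) = 1.408 ohm/m

1.408 ohm/m


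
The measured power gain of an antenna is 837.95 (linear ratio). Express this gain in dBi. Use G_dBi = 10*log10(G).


G_dBi = 10 * log10(837.95) = 29.23 dBi

29.23 dBi


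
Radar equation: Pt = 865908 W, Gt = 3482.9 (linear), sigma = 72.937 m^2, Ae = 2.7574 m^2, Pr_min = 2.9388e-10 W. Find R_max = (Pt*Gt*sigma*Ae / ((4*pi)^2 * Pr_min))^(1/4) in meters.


R^4 = 865908*3482.9*72.937*2.7574 / ((4*pi)^2 * 2.9388e-10) = 1.306985e+19
R_max = 1.306985e+19^0.25 = 60127 m

60127 m


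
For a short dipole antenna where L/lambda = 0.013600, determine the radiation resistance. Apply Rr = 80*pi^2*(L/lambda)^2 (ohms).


Rr = 80 * pi^2 * (0.013600)^2 = 80 * 9.869604 * 1.849600e-04 = 0.1460 ohm

0.1460 ohm


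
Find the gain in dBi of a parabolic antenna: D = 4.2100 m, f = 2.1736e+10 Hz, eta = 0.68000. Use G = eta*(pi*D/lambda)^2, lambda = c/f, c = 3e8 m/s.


lambda = c / f = 3.0000e+08 / 2.1736e+10 = 0.01380199 m
G_linear = 0.68000 * (pi * 4.2100 / 0.01380199)^2 = 624438.2
G_dBi = 10 * log10(624438.2) = 57.95 dBi

57.95 dBi


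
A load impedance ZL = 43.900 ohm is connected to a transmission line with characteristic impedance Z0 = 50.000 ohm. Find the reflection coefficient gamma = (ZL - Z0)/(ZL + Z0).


gamma = (43.900 - 50.000) / (43.900 + 50.000) = -0.06496

-0.06496


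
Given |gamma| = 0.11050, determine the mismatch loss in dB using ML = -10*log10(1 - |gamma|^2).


ML = -10 * log10(1 - 0.11050^2) = -10 * log10(0.98778975) = 0.05335 dB

0.05335 dB


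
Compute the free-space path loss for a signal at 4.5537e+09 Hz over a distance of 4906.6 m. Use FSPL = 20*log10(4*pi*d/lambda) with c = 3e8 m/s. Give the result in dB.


lambda = c / f = 3.0000e+08 / 4.5537e+09 = 0.06588049 m
FSPL = 20 * log10(4*pi*4906.6/0.06588049) = 119.4 dB

119.4 dB


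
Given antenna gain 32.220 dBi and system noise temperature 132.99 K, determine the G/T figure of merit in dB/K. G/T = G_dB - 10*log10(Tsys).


G/T = 32.220 - 10*log10(132.99) = 32.220 - 21.23819 = 10.98 dB/K

10.98 dB/K


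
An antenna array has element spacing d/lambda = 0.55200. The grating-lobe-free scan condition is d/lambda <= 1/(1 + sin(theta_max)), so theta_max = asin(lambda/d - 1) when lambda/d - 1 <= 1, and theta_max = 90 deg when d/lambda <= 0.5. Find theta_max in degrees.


lambda/d - 1 = 1/0.55200 - 1 = 0.8115942
theta_max = asin(0.8115942) = 54.25 deg

54.25 deg


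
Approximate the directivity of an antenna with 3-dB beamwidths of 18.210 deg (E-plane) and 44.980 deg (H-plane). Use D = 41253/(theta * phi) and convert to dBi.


D_linear = 41253 / (18.210 * 44.980) = 50.36469
D_dBi = 10 * log10(50.36469) = 17.02 dBi

17.02 dBi


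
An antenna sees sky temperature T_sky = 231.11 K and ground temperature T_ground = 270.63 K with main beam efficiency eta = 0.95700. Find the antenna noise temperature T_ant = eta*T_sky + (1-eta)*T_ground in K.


T_ant = 0.95700 * 231.11 + (1 - 0.95700) * 270.63 = 232.8 K

232.8 K


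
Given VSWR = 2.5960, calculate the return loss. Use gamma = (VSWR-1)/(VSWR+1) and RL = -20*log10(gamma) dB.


gamma = (2.5960 - 1) / (2.5960 + 1) = 0.4438265
RL = -20 * log10(0.4438265) = 7.056 dB

7.056 dB


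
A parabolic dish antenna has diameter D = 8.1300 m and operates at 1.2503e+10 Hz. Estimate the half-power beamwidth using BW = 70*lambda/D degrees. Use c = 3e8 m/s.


lambda = c / f = 3.0000e+08 / 1.2503e+10 = 0.02399424 m
BW = 70 * 0.02399424 / 8.1300 = 0.2066 deg

0.2066 deg


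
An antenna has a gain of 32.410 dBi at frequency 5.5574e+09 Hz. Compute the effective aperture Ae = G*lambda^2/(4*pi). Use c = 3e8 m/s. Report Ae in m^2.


lambda = c / f = 3.0000e+08 / 5.5574e+09 = 0.05398208 m
G_linear = 10^(32.410/10) = 1741.807
Ae = G_linear * lambda^2 / (4*pi) = 1741.807 * 0.05398208^2 / (4*pi) = 0.4039 m^2

0.4039 m^2


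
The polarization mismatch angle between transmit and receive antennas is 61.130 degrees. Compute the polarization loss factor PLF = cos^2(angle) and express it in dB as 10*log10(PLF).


PLF_linear = cos^2(61.130 deg) = 0.2331189
PLF_dB = 10 * log10(0.2331189) = -6.324 dB

-6.324 dB


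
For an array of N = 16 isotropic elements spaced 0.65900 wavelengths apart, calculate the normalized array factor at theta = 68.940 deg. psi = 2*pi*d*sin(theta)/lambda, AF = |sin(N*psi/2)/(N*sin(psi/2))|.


psi = 2*pi*0.65900*sin(68.940 deg) = 3.864045 rad
AF = |sin(16*3.864045/2) / (16*sin(3.864045/2))| = 0.03224

0.03224


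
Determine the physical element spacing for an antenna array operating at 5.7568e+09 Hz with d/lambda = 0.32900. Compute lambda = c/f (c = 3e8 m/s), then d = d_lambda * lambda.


lambda = c / f = 3.0000e+08 / 5.7568e+09 = 0.05211228 m
d = 0.32900 * 0.05211228 = 0.01714 m

0.01714 m


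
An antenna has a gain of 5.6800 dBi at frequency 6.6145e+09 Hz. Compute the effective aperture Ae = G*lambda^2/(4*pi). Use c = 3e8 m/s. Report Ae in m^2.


lambda = c / f = 3.0000e+08 / 6.6145e+09 = 0.04535490 m
G_linear = 10^(5.6800/10) = 3.698282
Ae = G_linear * lambda^2 / (4*pi) = 3.698282 * 0.04535490^2 / (4*pi) = 6.054e-04 m^2

6.054e-04 m^2


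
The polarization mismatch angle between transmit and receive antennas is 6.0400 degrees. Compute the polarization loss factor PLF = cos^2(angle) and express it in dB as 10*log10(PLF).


PLF_linear = cos^2(6.0400 deg) = 0.9889282
PLF_dB = 10 * log10(0.9889282) = -0.04835 dB

-0.04835 dB


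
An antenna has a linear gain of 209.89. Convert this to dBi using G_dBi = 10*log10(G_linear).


G_dBi = 10 * log10(209.89) = 23.22 dBi

23.22 dBi


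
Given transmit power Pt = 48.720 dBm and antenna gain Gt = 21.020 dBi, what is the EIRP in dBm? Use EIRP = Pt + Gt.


EIRP = Pt + Gt = 48.720 + 21.020 = 69.74 dBm

69.74 dBm


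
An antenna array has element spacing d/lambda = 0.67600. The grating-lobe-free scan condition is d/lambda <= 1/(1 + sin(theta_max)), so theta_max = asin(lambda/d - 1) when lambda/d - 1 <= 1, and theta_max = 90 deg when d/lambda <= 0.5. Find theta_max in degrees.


lambda/d - 1 = 1/0.67600 - 1 = 0.4792899
theta_max = asin(0.4792899) = 28.64 deg

28.64 deg


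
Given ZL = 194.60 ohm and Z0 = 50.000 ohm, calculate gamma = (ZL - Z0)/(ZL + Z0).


gamma = (194.60 - 50.000) / (194.60 + 50.000) = 0.5912

0.5912


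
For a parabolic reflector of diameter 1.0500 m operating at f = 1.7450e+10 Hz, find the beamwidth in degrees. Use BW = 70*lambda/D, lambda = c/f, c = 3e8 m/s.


lambda = c / f = 3.0000e+08 / 1.7450e+10 = 0.01719198 m
BW = 70 * 0.01719198 / 1.0500 = 1.146 deg

1.146 deg
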